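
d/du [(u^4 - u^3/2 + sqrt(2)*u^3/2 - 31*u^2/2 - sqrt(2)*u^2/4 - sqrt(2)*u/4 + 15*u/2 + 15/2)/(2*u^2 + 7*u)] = (16*u^5 + 4*sqrt(2)*u^4 + 80*u^4 - 28*u^3 + 28*sqrt(2)*u^3 - 494*u^2 - 5*sqrt(2)*u^2 - 120*u - 210)/(4*u^2*(4*u^2 + 28*u + 49))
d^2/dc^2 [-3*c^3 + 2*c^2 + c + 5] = 4 - 18*c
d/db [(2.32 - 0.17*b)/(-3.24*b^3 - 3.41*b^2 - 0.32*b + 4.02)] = (-1.1016*b^3 + 21.9707*b^2 + 15.8224*b + 0.0589999999999999)/(10.4976*b^6 + 22.0968*b^5 + 13.7017*b^4 - 23.8672*b^3 - 27.314*b^2 - 2.5728*b + 16.1604)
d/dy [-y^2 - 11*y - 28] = -2*y - 11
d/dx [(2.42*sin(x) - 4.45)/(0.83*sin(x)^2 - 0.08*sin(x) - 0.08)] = (-2.0086*sin(x)^2 + 7.387*sin(x) - 0.5496)*cos(x)/(0.6889*sin(x)^4 - 0.1328*sin(x)^3 - 0.1264*sin(x)^2 + 0.0128*sin(x) + 0.0064)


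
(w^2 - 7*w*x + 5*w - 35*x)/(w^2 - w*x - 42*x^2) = (w + 5)/(w + 6*x)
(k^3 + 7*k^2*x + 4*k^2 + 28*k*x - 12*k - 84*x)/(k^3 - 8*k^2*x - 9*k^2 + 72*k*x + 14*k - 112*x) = (-k^2 - 7*k*x - 6*k - 42*x)/(-k^2 + 8*k*x + 7*k - 56*x)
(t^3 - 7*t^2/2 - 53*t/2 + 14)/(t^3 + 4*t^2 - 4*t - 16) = (2*t^2 - 15*t + 7)/(2*(t^2 - 4))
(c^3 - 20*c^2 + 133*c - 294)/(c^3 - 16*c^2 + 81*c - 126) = (c - 7)/(c - 3)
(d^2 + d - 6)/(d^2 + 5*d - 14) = (d + 3)/(d + 7)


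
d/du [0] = 0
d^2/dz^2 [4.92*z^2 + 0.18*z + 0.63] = 9.84000000000000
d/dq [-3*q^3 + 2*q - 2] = 2 - 9*q^2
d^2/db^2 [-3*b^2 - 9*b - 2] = -6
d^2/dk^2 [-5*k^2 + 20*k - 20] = -10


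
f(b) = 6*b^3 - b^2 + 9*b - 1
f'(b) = 18*b^2 - 2*b + 9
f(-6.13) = -1475.83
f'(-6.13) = 697.64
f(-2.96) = -192.01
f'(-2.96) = 172.63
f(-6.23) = -1546.71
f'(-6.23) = 720.09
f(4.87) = 712.12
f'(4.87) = 426.16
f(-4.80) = -730.79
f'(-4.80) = 433.32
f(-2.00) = -71.00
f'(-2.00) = 85.00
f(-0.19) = -2.79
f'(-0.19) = 10.03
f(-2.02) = -72.71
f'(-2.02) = 86.49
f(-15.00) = -20611.00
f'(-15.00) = 4089.00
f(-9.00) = -4537.00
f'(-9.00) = 1485.00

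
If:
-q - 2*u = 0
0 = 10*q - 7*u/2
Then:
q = 0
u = 0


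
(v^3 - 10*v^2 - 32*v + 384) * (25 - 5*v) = -5*v^4 + 75*v^3 - 90*v^2 - 2720*v + 9600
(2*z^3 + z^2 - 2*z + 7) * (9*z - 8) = 18*z^4 - 7*z^3 - 26*z^2 + 79*z - 56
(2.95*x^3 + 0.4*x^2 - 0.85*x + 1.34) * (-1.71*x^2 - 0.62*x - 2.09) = -5.0445*x^5 - 2.513*x^4 - 4.96*x^3 - 2.6004*x^2 + 0.9457*x - 2.8006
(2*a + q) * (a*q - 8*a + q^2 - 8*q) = 2*a^2*q - 16*a^2 + 3*a*q^2 - 24*a*q + q^3 - 8*q^2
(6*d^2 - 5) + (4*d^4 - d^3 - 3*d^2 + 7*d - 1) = 4*d^4 - d^3 + 3*d^2 + 7*d - 6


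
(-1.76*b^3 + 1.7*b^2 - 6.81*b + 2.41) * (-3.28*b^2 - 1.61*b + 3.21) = 5.7728*b^5 - 2.7424*b^4 + 13.9502*b^3 + 8.5163*b^2 - 25.7402*b + 7.7361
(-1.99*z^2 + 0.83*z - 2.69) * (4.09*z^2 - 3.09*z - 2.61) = -8.1391*z^4 + 9.5438*z^3 - 8.3729*z^2 + 6.1458*z + 7.0209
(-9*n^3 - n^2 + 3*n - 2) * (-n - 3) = 9*n^4 + 28*n^3 - 7*n + 6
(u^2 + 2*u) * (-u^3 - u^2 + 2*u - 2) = -u^5 - 3*u^4 + 2*u^2 - 4*u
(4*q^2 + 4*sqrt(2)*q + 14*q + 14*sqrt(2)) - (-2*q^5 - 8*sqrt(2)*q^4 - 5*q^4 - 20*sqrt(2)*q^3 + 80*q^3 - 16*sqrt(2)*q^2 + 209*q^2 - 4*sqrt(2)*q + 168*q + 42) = 2*q^5 + 5*q^4 + 8*sqrt(2)*q^4 - 80*q^3 + 20*sqrt(2)*q^3 - 205*q^2 + 16*sqrt(2)*q^2 - 154*q + 8*sqrt(2)*q - 42 + 14*sqrt(2)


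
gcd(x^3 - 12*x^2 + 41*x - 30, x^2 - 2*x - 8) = 1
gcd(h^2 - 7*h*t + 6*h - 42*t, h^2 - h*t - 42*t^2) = -h + 7*t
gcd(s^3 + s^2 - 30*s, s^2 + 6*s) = s^2 + 6*s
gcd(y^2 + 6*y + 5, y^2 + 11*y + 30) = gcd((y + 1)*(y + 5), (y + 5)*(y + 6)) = y + 5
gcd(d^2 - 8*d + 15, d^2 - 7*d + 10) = d - 5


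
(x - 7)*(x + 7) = x^2 - 49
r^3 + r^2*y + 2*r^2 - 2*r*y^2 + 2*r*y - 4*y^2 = (r + 2)*(r - y)*(r + 2*y)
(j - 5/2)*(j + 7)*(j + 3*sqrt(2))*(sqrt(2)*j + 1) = sqrt(2)*j^4 + 9*sqrt(2)*j^3/2 + 7*j^3 - 29*sqrt(2)*j^2/2 + 63*j^2/2 - 245*j/2 + 27*sqrt(2)*j/2 - 105*sqrt(2)/2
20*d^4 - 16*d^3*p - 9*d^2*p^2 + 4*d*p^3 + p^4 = (-2*d + p)*(-d + p)*(2*d + p)*(5*d + p)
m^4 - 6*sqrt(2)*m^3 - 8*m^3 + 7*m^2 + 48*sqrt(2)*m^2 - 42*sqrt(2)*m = m*(m - 7)*(m - 1)*(m - 6*sqrt(2))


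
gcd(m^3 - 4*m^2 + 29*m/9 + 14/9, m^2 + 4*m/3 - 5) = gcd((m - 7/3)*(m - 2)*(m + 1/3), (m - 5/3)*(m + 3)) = 1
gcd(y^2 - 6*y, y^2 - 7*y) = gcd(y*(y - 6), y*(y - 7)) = y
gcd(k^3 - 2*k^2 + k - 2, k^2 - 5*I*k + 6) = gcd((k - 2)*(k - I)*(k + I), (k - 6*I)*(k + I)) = k + I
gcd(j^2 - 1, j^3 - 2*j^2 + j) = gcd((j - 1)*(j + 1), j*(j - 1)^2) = j - 1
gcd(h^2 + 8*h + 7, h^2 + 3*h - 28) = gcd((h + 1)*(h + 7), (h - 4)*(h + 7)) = h + 7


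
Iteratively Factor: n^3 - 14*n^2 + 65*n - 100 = (n - 4)*(n^2 - 10*n + 25) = (n - 5)*(n - 4)*(n - 5)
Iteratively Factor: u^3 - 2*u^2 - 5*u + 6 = (u + 2)*(u^2 - 4*u + 3) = (u - 3)*(u + 2)*(u - 1)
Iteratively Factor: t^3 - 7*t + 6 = (t + 3)*(t^2 - 3*t + 2) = (t - 1)*(t + 3)*(t - 2)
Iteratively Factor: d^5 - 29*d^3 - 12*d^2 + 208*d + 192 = (d + 3)*(d^4 - 3*d^3 - 20*d^2 + 48*d + 64) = (d + 1)*(d + 3)*(d^3 - 4*d^2 - 16*d + 64) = (d + 1)*(d + 3)*(d + 4)*(d^2 - 8*d + 16) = (d - 4)*(d + 1)*(d + 3)*(d + 4)*(d - 4)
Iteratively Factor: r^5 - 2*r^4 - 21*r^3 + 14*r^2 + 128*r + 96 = (r + 1)*(r^4 - 3*r^3 - 18*r^2 + 32*r + 96) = (r + 1)*(r + 2)*(r^3 - 5*r^2 - 8*r + 48) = (r + 1)*(r + 2)*(r + 3)*(r^2 - 8*r + 16) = (r - 4)*(r + 1)*(r + 2)*(r + 3)*(r - 4)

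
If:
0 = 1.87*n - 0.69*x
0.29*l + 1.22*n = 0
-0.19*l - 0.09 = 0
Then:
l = -0.47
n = 0.11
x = 0.31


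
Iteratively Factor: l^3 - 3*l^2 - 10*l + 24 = (l - 2)*(l^2 - l - 12) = (l - 4)*(l - 2)*(l + 3)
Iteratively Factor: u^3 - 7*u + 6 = (u - 1)*(u^2 + u - 6) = (u - 2)*(u - 1)*(u + 3)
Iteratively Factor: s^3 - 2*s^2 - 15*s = (s - 5)*(s^2 + 3*s) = (s - 5)*(s + 3)*(s)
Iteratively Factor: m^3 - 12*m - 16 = (m + 2)*(m^2 - 2*m - 8) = (m + 2)^2*(m - 4)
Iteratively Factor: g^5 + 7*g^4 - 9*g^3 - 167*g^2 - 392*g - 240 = (g + 3)*(g^4 + 4*g^3 - 21*g^2 - 104*g - 80) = (g - 5)*(g + 3)*(g^3 + 9*g^2 + 24*g + 16) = (g - 5)*(g + 3)*(g + 4)*(g^2 + 5*g + 4) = (g - 5)*(g + 3)*(g + 4)^2*(g + 1)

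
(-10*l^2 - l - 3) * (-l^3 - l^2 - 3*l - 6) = 10*l^5 + 11*l^4 + 34*l^3 + 66*l^2 + 15*l + 18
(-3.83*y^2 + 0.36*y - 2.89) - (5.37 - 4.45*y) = -3.83*y^2 + 4.81*y - 8.26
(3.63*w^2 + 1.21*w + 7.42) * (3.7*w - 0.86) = 13.431*w^3 + 1.3552*w^2 + 26.4134*w - 6.3812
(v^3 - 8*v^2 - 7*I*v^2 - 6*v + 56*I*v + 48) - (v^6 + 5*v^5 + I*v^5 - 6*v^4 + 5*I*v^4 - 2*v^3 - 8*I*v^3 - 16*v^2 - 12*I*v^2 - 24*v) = -v^6 - 5*v^5 - I*v^5 + 6*v^4 - 5*I*v^4 + 3*v^3 + 8*I*v^3 + 8*v^2 + 5*I*v^2 + 18*v + 56*I*v + 48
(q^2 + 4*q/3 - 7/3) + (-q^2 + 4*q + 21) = 16*q/3 + 56/3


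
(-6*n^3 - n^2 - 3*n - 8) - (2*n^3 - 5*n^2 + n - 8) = -8*n^3 + 4*n^2 - 4*n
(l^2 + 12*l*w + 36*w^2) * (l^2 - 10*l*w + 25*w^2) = l^4 + 2*l^3*w - 59*l^2*w^2 - 60*l*w^3 + 900*w^4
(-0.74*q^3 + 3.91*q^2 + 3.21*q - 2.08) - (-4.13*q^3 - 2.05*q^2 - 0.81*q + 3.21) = 3.39*q^3 + 5.96*q^2 + 4.02*q - 5.29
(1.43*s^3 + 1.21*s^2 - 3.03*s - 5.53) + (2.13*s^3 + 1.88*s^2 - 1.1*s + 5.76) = 3.56*s^3 + 3.09*s^2 - 4.13*s + 0.23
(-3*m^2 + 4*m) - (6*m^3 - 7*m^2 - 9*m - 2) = -6*m^3 + 4*m^2 + 13*m + 2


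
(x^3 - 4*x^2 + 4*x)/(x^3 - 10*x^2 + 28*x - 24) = x/(x - 6)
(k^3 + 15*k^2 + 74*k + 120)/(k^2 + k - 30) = (k^2 + 9*k + 20)/(k - 5)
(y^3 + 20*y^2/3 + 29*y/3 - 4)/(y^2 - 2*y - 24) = (y^2 + 8*y/3 - 1)/(y - 6)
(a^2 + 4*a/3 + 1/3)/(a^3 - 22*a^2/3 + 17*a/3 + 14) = (3*a + 1)/(3*a^2 - 25*a + 42)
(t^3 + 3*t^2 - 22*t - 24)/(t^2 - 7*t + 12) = (t^2 + 7*t + 6)/(t - 3)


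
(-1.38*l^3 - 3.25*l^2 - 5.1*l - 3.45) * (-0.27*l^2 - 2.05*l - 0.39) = 0.3726*l^5 + 3.7065*l^4 + 8.5777*l^3 + 12.654*l^2 + 9.0615*l + 1.3455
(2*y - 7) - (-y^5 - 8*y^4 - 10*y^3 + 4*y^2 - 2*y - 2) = y^5 + 8*y^4 + 10*y^3 - 4*y^2 + 4*y - 5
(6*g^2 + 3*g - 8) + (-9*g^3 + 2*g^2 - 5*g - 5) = -9*g^3 + 8*g^2 - 2*g - 13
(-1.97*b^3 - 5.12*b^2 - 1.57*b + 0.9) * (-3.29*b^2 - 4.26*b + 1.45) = 6.4813*b^5 + 25.237*b^4 + 24.12*b^3 - 3.6968*b^2 - 6.1105*b + 1.305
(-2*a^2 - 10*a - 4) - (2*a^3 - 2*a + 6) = -2*a^3 - 2*a^2 - 8*a - 10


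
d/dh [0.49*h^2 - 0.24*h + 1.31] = 0.98*h - 0.24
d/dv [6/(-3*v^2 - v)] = 6*(6*v + 1)/(v^2*(3*v + 1)^2)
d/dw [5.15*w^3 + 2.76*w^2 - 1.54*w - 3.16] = 15.45*w^2 + 5.52*w - 1.54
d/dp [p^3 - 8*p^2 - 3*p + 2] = 3*p^2 - 16*p - 3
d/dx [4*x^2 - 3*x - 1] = 8*x - 3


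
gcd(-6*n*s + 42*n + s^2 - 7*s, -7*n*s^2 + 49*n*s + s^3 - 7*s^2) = s - 7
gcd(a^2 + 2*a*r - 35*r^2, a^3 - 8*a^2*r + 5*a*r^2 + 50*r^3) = -a + 5*r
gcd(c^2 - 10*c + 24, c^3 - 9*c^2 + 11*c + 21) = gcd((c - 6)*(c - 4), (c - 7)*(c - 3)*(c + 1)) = 1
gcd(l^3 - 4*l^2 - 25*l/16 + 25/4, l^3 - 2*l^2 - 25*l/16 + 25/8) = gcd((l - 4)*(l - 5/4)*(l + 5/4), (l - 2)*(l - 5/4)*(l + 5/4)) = l^2 - 25/16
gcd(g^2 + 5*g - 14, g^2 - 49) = g + 7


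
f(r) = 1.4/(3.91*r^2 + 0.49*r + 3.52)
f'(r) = 1.4*(-7.82*r - 0.49)/(3.91*r^2 + 0.49*r + 3.52)^2 = (-10.948*r - 0.686)/(3.91*r^2 + 0.49*r + 3.52)^2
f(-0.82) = 0.24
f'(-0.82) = 0.25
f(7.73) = 0.01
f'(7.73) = -0.00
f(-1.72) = 0.10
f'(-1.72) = 0.09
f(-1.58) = 0.11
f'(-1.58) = 0.11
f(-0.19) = 0.39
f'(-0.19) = 0.11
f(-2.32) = 0.06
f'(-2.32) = 0.05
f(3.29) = 0.03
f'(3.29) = -0.02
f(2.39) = 0.05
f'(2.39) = -0.04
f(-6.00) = 0.01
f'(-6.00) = 0.00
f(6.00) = 0.01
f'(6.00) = -0.00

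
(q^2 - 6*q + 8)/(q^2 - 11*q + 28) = (q - 2)/(q - 7)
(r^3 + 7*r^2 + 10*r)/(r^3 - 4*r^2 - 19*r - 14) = r*(r + 5)/(r^2 - 6*r - 7)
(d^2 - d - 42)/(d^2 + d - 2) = (d^2 - d - 42)/(d^2 + d - 2)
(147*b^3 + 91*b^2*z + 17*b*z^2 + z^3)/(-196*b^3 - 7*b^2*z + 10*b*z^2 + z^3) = (3*b + z)/(-4*b + z)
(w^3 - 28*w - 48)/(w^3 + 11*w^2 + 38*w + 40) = (w - 6)/(w + 5)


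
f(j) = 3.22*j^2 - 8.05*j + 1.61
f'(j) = 6.44*j - 8.05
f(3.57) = 13.91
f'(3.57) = 14.94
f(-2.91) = 52.30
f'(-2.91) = -26.79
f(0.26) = -0.27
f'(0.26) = -6.38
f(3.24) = 9.33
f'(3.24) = 12.82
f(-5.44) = 140.69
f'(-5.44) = -43.08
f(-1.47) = 20.40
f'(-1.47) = -17.52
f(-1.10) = 14.36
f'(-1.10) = -15.13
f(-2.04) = 31.43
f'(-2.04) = -21.19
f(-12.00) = 561.89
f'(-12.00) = -85.33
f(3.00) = 6.44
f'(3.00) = 11.27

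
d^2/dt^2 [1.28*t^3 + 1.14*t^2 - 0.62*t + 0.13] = 7.68*t + 2.28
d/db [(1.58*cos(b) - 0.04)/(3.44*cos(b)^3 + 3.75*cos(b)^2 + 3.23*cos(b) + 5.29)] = (10.8704*cos(b)^3 + 5.5122*cos(b)^2 - 0.3*cos(b) - 8.4874)*sin(b)/(11.8336*cos(b)^6 + 25.8*cos(b)^5 + 36.2849*cos(b)^4 + 60.6202*cos(b)^3 + 50.1079*cos(b)^2 + 34.1734*cos(b) + 27.9841)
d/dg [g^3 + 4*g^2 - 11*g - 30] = 3*g^2 + 8*g - 11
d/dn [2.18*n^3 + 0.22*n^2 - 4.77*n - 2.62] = 6.54*n^2 + 0.44*n - 4.77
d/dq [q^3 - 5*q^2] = q*(3*q - 10)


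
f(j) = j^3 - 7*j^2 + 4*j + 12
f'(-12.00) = 604.00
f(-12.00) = -2772.00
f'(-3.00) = 73.00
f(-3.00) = -90.00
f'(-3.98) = 107.24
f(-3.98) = -177.85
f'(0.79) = -5.19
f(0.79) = 11.28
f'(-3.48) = 89.05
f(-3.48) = -128.84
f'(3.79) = -5.97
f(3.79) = -18.95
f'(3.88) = -5.16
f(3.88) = -19.45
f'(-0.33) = 8.95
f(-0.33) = 9.88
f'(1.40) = -9.72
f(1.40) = 6.62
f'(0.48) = -2.03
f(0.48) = 12.42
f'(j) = 3*j^2 - 14*j + 4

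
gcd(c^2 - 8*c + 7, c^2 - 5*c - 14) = c - 7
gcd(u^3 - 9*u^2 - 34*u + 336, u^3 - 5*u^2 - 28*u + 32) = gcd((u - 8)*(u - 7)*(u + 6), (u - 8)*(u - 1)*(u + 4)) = u - 8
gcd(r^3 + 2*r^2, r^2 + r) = r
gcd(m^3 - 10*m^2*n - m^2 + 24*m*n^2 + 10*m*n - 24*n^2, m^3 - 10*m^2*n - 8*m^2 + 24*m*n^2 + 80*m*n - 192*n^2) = m^2 - 10*m*n + 24*n^2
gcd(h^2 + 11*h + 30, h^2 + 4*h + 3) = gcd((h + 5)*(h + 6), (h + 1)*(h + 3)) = 1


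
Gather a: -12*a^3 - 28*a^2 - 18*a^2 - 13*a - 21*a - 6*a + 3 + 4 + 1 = -12*a^3 - 46*a^2 - 40*a + 8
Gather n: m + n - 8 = m + n - 8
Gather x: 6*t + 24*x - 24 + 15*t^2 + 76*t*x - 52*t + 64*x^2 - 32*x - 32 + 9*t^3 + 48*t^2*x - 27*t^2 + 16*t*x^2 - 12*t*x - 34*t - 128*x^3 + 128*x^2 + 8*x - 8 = 9*t^3 - 12*t^2 - 80*t - 128*x^3 + x^2*(16*t + 192) + x*(48*t^2 + 64*t) - 64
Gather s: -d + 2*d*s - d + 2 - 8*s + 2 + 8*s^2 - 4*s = -2*d + 8*s^2 + s*(2*d - 12) + 4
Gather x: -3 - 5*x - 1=-5*x - 4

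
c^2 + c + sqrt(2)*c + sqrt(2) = (c + 1)*(c + sqrt(2))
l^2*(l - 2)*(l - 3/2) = l^4 - 7*l^3/2 + 3*l^2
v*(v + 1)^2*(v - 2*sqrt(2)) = v^4 - 2*sqrt(2)*v^3 + 2*v^3 - 4*sqrt(2)*v^2 + v^2 - 2*sqrt(2)*v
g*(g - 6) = g^2 - 6*g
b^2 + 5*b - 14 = (b - 2)*(b + 7)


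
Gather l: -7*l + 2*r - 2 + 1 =-7*l + 2*r - 1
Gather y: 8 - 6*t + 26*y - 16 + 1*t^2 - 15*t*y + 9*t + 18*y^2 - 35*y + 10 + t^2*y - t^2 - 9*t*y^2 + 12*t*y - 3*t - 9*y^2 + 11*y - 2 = y^2*(9 - 9*t) + y*(t^2 - 3*t + 2)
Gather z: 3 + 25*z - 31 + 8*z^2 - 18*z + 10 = 8*z^2 + 7*z - 18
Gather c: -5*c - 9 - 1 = -5*c - 10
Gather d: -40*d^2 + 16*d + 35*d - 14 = -40*d^2 + 51*d - 14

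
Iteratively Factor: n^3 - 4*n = (n)*(n^2 - 4) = n*(n + 2)*(n - 2)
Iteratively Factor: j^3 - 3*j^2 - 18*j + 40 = (j - 5)*(j^2 + 2*j - 8) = (j - 5)*(j - 2)*(j + 4)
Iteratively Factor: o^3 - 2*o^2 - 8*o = (o + 2)*(o^2 - 4*o) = o*(o + 2)*(o - 4)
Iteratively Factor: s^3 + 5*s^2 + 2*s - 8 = (s + 2)*(s^2 + 3*s - 4) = (s - 1)*(s + 2)*(s + 4)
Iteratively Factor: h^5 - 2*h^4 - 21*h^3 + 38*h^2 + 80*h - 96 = (h - 3)*(h^4 + h^3 - 18*h^2 - 16*h + 32) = (h - 3)*(h - 1)*(h^3 + 2*h^2 - 16*h - 32) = (h - 3)*(h - 1)*(h + 2)*(h^2 - 16) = (h - 3)*(h - 1)*(h + 2)*(h + 4)*(h - 4)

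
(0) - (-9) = 9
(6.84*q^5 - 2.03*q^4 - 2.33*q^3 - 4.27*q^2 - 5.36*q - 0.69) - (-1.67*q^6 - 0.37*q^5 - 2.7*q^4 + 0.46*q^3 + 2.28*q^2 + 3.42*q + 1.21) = 1.67*q^6 + 7.21*q^5 + 0.67*q^4 - 2.79*q^3 - 6.55*q^2 - 8.78*q - 1.9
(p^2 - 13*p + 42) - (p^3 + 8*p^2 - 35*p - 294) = -p^3 - 7*p^2 + 22*p + 336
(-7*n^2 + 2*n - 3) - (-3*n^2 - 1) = -4*n^2 + 2*n - 2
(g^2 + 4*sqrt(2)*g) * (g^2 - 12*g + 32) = g^4 - 12*g^3 + 4*sqrt(2)*g^3 - 48*sqrt(2)*g^2 + 32*g^2 + 128*sqrt(2)*g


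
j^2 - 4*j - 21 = (j - 7)*(j + 3)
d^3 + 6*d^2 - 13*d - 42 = (d - 3)*(d + 2)*(d + 7)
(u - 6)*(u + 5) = u^2 - u - 30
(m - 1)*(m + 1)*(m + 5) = m^3 + 5*m^2 - m - 5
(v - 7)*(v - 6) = v^2 - 13*v + 42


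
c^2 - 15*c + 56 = (c - 8)*(c - 7)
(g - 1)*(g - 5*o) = g^2 - 5*g*o - g + 5*o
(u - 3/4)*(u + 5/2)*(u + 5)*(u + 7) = u^4 + 55*u^3/4 + 433*u^2/8 + 155*u/4 - 525/8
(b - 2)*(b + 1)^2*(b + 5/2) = b^4 + 5*b^3/2 - 3*b^2 - 19*b/2 - 5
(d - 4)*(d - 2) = d^2 - 6*d + 8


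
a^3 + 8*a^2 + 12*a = a*(a + 2)*(a + 6)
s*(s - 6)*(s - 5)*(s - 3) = s^4 - 14*s^3 + 63*s^2 - 90*s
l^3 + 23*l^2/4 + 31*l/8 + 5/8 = (l + 1/4)*(l + 1/2)*(l + 5)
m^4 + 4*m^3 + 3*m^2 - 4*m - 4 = (m - 1)*(m + 1)*(m + 2)^2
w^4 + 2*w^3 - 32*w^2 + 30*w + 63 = (w - 3)^2*(w + 1)*(w + 7)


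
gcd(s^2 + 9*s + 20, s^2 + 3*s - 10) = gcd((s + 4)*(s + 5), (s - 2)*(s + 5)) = s + 5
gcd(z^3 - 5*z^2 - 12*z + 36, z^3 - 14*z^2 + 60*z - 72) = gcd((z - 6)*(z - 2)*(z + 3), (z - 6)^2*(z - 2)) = z^2 - 8*z + 12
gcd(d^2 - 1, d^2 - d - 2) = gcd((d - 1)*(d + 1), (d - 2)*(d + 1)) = d + 1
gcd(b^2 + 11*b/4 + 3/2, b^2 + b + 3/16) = b + 3/4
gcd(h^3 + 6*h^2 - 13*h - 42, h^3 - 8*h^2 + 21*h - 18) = h - 3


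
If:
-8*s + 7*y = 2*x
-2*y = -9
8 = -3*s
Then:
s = -8/3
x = 317/12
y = 9/2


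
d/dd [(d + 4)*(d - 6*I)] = 2*d + 4 - 6*I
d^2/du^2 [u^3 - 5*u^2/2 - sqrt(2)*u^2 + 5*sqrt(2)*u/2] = 6*u - 5 - 2*sqrt(2)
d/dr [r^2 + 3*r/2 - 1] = 2*r + 3/2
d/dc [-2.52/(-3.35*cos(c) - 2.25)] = 8.442*sin(c)/(3.35*cos(c) + 2.25)^2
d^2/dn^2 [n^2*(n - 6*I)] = 6*n - 12*I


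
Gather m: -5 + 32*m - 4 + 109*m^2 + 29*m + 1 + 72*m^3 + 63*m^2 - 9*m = 72*m^3 + 172*m^2 + 52*m - 8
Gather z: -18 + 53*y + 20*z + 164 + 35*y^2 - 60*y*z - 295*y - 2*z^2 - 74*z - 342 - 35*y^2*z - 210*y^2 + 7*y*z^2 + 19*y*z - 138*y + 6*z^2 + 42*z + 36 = -175*y^2 - 380*y + z^2*(7*y + 4) + z*(-35*y^2 - 41*y - 12) - 160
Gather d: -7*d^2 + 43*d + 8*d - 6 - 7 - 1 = -7*d^2 + 51*d - 14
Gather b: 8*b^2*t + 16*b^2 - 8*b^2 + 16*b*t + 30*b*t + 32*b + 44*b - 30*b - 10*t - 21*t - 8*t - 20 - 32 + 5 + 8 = b^2*(8*t + 8) + b*(46*t + 46) - 39*t - 39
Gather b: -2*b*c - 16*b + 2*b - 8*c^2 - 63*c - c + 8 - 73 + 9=b*(-2*c - 14) - 8*c^2 - 64*c - 56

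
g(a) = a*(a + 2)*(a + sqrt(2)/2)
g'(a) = a*(a + 2) + a*(a + sqrt(2)/2) + (a + 2)*(a + sqrt(2)/2)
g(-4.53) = -43.81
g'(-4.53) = 38.45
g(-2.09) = -0.26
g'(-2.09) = 3.20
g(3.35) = 72.71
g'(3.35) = 53.22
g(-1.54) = 0.59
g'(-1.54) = 0.19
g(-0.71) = 0.00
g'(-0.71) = -0.92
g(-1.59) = 0.58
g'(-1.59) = 0.39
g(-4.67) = -49.41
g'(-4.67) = 41.56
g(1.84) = 18.00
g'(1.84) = 21.53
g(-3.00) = -6.88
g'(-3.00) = 12.17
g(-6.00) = -127.03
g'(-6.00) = 76.93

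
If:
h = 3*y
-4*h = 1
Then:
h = -1/4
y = -1/12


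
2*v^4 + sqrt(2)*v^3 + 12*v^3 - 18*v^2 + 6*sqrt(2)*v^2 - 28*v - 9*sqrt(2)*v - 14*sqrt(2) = (v - 2)*(v + 7)*(sqrt(2)*v + 1)*(sqrt(2)*v + sqrt(2))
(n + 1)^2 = n^2 + 2*n + 1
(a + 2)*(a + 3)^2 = a^3 + 8*a^2 + 21*a + 18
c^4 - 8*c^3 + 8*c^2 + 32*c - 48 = (c - 6)*(c - 2)^2*(c + 2)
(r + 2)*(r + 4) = r^2 + 6*r + 8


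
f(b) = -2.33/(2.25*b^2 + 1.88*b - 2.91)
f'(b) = -2.33*(-4.5*b - 1.88)/(2.25*b^2 + 1.88*b - 2.91)^2 = (10.485*b + 4.3804)/(2.25*b^2 + 1.88*b - 2.91)^2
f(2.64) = -0.13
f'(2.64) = 0.10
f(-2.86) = -0.23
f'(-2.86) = -0.25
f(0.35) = 1.18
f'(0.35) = 2.06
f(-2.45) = -0.39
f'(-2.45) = -0.59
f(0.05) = 0.83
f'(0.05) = 0.62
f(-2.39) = -0.43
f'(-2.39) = -0.70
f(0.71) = 5.28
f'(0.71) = 60.81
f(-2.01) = -0.97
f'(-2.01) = -2.89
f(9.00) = -0.01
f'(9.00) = 0.00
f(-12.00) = -0.01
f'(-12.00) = -0.00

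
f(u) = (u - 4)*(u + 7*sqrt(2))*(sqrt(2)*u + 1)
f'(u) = sqrt(2)*(u - 4)*(u + 7*sqrt(2)) + (u - 4)*(sqrt(2)*u + 1) + (u + 7*sqrt(2))*(sqrt(2)*u + 1)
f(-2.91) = 150.46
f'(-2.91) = -68.55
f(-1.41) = 45.65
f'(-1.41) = -68.01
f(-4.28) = 235.11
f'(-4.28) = -52.36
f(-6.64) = 290.99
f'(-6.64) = 12.88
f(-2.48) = 120.54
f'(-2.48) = -70.35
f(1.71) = -90.88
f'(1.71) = -5.74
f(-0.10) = -34.50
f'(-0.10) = -51.93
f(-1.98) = 85.25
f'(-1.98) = -70.47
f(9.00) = 1297.25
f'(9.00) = 461.73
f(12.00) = 3148.37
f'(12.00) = 785.08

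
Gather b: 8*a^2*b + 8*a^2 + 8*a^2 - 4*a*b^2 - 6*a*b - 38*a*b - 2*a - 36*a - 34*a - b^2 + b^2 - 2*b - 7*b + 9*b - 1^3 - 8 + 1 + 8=16*a^2 - 4*a*b^2 - 72*a + b*(8*a^2 - 44*a)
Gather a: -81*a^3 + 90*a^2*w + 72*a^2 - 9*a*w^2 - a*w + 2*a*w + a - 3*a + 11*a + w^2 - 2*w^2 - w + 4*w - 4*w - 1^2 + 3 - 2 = -81*a^3 + a^2*(90*w + 72) + a*(-9*w^2 + w + 9) - w^2 - w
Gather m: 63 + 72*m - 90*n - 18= 72*m - 90*n + 45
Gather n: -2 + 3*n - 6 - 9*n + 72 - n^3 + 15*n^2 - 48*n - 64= -n^3 + 15*n^2 - 54*n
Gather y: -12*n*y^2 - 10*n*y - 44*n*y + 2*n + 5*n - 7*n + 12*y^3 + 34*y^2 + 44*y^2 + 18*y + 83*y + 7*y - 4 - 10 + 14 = 12*y^3 + y^2*(78 - 12*n) + y*(108 - 54*n)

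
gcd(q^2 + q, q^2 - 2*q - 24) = 1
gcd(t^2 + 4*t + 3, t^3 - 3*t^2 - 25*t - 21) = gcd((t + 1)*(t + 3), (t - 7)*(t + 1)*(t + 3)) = t^2 + 4*t + 3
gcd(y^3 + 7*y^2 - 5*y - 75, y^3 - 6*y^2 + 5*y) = 1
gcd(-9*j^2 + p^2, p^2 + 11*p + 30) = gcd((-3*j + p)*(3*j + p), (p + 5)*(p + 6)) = 1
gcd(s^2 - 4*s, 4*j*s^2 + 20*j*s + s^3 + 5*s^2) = s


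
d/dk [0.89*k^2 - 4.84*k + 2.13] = 1.78*k - 4.84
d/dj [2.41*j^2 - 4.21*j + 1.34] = 4.82*j - 4.21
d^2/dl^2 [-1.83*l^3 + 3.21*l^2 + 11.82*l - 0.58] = 6.42 - 10.98*l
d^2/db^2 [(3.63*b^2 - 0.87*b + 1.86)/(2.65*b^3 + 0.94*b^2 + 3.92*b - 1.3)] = (50.98335*b^6 - 36.65745*b^5 - 82.5114599999998*b^4 + 238.993068*b^3 + 116.440416*b^2 + 73.189728*b + 65.111208)/(18.609625*b^9 + 19.80345*b^8 + 89.60922*b^7 + 32.031154*b^6 + 113.124216*b^5 - 41.139192*b^4 + 44.930348*b^3 - 55.16316*b^2 + 19.8744*b - 2.197)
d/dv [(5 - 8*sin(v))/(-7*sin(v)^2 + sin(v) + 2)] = (-56*sin(v)^2 + 70*sin(v) - 21)*cos(v)/(-7*sin(v)^2 + sin(v) + 2)^2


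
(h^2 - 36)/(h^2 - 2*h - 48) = (h - 6)/(h - 8)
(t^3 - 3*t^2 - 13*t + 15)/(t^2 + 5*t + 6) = (t^2 - 6*t + 5)/(t + 2)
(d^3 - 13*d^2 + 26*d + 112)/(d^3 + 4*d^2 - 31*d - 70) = (d^2 - 15*d + 56)/(d^2 + 2*d - 35)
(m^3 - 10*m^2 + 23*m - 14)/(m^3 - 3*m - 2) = (m^2 - 8*m + 7)/(m^2 + 2*m + 1)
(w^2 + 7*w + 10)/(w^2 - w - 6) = (w + 5)/(w - 3)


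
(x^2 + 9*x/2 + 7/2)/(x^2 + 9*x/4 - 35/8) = 4*(x + 1)/(4*x - 5)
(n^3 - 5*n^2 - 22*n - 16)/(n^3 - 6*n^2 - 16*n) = (n + 1)/n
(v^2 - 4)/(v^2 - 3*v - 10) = (v - 2)/(v - 5)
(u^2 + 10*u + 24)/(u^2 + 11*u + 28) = (u + 6)/(u + 7)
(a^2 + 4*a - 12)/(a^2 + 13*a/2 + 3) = 2*(a - 2)/(2*a + 1)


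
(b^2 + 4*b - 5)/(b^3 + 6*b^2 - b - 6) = (b + 5)/(b^2 + 7*b + 6)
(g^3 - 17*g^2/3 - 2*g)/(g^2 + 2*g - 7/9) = 3*g*(3*g^2 - 17*g - 6)/(9*g^2 + 18*g - 7)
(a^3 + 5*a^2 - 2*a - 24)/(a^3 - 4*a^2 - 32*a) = (a^2 + a - 6)/(a*(a - 8))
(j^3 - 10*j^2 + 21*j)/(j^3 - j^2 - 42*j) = (j - 3)/(j + 6)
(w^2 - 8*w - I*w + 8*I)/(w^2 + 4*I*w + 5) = (w - 8)/(w + 5*I)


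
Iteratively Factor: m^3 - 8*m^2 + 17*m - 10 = (m - 1)*(m^2 - 7*m + 10) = (m - 5)*(m - 1)*(m - 2)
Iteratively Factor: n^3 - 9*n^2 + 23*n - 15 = (n - 1)*(n^2 - 8*n + 15) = (n - 3)*(n - 1)*(n - 5)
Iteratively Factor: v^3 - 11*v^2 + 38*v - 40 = (v - 5)*(v^2 - 6*v + 8) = (v - 5)*(v - 2)*(v - 4)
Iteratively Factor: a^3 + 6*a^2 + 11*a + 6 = (a + 3)*(a^2 + 3*a + 2) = (a + 2)*(a + 3)*(a + 1)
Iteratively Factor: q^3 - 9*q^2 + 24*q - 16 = (q - 4)*(q^2 - 5*q + 4) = (q - 4)*(q - 1)*(q - 4)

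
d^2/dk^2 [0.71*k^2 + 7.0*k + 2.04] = 1.42000000000000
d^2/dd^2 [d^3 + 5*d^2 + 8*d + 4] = 6*d + 10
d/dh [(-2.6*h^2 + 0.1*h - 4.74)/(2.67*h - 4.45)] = (-6.942*h^2 + 23.14*h + 12.2108)/(7.1289*h^2 - 23.763*h + 19.8025)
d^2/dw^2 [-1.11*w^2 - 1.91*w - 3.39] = -2.22000000000000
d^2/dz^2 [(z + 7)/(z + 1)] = 12/(z + 1)^3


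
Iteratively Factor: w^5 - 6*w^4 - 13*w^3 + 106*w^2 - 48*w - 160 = (w - 4)*(w^4 - 2*w^3 - 21*w^2 + 22*w + 40) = (w - 4)*(w - 2)*(w^3 - 21*w - 20) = (w - 4)*(w - 2)*(w + 1)*(w^2 - w - 20) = (w - 5)*(w - 4)*(w - 2)*(w + 1)*(w + 4)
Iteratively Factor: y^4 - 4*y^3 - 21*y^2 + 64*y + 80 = (y - 5)*(y^3 + y^2 - 16*y - 16) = (y - 5)*(y - 4)*(y^2 + 5*y + 4) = (y - 5)*(y - 4)*(y + 1)*(y + 4)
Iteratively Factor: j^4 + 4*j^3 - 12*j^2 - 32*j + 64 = (j + 4)*(j^3 - 12*j + 16) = (j + 4)^2*(j^2 - 4*j + 4) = (j - 2)*(j + 4)^2*(j - 2)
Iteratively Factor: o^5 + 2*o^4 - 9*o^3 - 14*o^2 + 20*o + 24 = (o - 2)*(o^4 + 4*o^3 - o^2 - 16*o - 12) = (o - 2)^2*(o^3 + 6*o^2 + 11*o + 6) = (o - 2)^2*(o + 2)*(o^2 + 4*o + 3) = (o - 2)^2*(o + 2)*(o + 3)*(o + 1)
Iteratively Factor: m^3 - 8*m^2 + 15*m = (m - 3)*(m^2 - 5*m) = m*(m - 3)*(m - 5)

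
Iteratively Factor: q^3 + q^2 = (q)*(q^2 + q) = q^2*(q + 1)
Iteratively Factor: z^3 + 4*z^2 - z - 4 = (z + 1)*(z^2 + 3*z - 4) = (z - 1)*(z + 1)*(z + 4)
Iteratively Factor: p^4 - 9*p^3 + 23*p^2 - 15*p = (p - 5)*(p^3 - 4*p^2 + 3*p) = p*(p - 5)*(p^2 - 4*p + 3) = p*(p - 5)*(p - 1)*(p - 3)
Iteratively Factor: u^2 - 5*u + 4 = (u - 1)*(u - 4)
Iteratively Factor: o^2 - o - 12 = (o - 4)*(o + 3)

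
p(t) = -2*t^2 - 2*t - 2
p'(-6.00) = 22.00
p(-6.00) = -62.00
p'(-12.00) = 46.00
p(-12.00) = -266.00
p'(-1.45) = 3.80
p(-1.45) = -3.30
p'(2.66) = -12.64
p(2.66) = -21.47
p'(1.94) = -9.76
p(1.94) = -13.41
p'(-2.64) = 8.56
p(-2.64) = -10.66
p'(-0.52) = 0.08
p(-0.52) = -1.50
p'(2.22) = -10.88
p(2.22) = -16.30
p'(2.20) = -10.80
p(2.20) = -16.08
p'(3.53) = -16.12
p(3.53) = -33.98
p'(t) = -4*t - 2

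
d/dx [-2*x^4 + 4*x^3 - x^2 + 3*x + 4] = -8*x^3 + 12*x^2 - 2*x + 3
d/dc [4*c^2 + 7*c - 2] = 8*c + 7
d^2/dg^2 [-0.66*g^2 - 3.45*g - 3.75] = -1.32000000000000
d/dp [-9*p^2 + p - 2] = 1 - 18*p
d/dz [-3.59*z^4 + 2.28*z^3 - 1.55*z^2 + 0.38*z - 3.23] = -14.36*z^3 + 6.84*z^2 - 3.1*z + 0.38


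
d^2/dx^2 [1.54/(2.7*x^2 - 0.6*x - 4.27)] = (22.4532*x^2 - 4.9896*x - 1.54*(5.4*x - 0.6)*(10.8*x - 1.2) - 35.50932)/(-2.7*x^2 + 0.6*x + 4.27)^3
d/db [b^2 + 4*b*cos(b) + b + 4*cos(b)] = -4*b*sin(b) + 2*b + 4*sqrt(2)*cos(b + pi/4) + 1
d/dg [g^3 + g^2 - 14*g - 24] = 3*g^2 + 2*g - 14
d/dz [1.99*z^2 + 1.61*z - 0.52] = 3.98*z + 1.61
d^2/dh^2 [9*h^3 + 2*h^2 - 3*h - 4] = 54*h + 4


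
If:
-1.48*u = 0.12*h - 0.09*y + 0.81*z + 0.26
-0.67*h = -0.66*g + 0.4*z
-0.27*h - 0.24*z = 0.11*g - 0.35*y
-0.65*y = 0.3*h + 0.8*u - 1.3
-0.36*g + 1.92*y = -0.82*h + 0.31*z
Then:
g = -0.76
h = 2.35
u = 2.36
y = -1.99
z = -5.20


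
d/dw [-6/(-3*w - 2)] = -18/(3*w + 2)^2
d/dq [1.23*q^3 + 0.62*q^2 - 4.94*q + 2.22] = 3.69*q^2 + 1.24*q - 4.94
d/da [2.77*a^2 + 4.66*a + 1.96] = 5.54*a + 4.66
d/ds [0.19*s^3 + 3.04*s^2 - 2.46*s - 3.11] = 0.57*s^2 + 6.08*s - 2.46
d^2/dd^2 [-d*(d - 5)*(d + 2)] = 6 - 6*d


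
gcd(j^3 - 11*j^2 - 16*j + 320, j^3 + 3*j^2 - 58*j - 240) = j^2 - 3*j - 40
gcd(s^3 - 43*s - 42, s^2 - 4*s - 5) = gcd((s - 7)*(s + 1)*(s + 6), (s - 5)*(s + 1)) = s + 1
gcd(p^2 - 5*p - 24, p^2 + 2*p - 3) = p + 3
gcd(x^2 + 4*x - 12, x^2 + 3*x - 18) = x + 6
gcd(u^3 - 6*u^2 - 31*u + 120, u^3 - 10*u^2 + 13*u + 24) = u^2 - 11*u + 24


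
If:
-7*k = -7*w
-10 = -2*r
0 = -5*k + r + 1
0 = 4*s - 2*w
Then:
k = 6/5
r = 5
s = 3/5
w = 6/5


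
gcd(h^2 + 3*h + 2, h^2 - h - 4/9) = 1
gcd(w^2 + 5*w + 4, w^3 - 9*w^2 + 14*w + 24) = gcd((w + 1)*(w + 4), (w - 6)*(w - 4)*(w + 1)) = w + 1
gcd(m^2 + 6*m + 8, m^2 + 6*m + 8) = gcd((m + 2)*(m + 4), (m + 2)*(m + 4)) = m^2 + 6*m + 8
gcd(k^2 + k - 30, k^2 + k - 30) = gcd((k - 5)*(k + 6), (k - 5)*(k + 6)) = k^2 + k - 30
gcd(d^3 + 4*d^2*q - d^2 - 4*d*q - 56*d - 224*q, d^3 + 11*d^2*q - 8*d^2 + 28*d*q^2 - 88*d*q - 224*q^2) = d^2 + 4*d*q - 8*d - 32*q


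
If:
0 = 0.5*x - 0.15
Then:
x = 0.30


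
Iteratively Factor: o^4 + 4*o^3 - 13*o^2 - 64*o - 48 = (o - 4)*(o^3 + 8*o^2 + 19*o + 12) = (o - 4)*(o + 3)*(o^2 + 5*o + 4) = (o - 4)*(o + 1)*(o + 3)*(o + 4)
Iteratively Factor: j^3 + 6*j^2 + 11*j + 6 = (j + 3)*(j^2 + 3*j + 2) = (j + 1)*(j + 3)*(j + 2)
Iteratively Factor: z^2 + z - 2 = (z - 1)*(z + 2)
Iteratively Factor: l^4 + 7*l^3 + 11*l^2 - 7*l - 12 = (l - 1)*(l^3 + 8*l^2 + 19*l + 12) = (l - 1)*(l + 4)*(l^2 + 4*l + 3) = (l - 1)*(l + 3)*(l + 4)*(l + 1)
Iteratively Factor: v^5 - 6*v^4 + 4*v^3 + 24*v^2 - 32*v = (v)*(v^4 - 6*v^3 + 4*v^2 + 24*v - 32) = v*(v - 4)*(v^3 - 2*v^2 - 4*v + 8) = v*(v - 4)*(v - 2)*(v^2 - 4) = v*(v - 4)*(v - 2)^2*(v + 2)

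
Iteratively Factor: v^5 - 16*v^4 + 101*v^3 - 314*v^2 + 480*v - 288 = (v - 4)*(v^4 - 12*v^3 + 53*v^2 - 102*v + 72) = (v - 4)^2*(v^3 - 8*v^2 + 21*v - 18) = (v - 4)^2*(v - 3)*(v^2 - 5*v + 6) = (v - 4)^2*(v - 3)*(v - 2)*(v - 3)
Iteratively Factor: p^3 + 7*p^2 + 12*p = (p + 4)*(p^2 + 3*p) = (p + 3)*(p + 4)*(p)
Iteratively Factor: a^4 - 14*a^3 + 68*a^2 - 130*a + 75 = (a - 3)*(a^3 - 11*a^2 + 35*a - 25) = (a - 5)*(a - 3)*(a^2 - 6*a + 5) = (a - 5)*(a - 3)*(a - 1)*(a - 5)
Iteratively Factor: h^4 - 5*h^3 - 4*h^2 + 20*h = (h + 2)*(h^3 - 7*h^2 + 10*h) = (h - 5)*(h + 2)*(h^2 - 2*h) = h*(h - 5)*(h + 2)*(h - 2)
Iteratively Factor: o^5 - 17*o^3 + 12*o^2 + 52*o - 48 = (o + 2)*(o^4 - 2*o^3 - 13*o^2 + 38*o - 24) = (o - 2)*(o + 2)*(o^3 - 13*o + 12) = (o - 2)*(o - 1)*(o + 2)*(o^2 + o - 12) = (o - 2)*(o - 1)*(o + 2)*(o + 4)*(o - 3)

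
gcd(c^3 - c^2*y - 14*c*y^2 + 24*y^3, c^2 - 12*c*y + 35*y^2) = 1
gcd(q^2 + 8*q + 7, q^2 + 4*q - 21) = q + 7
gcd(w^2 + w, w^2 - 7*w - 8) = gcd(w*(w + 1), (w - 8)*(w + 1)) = w + 1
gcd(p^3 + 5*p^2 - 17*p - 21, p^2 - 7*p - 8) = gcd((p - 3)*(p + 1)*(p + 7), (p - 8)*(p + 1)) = p + 1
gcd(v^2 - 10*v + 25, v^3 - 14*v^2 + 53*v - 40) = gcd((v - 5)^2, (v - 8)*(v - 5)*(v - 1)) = v - 5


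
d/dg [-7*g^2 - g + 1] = -14*g - 1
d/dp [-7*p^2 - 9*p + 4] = -14*p - 9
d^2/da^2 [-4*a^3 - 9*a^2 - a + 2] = -24*a - 18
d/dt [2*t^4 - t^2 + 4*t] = 8*t^3 - 2*t + 4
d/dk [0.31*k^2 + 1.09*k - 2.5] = 0.62*k + 1.09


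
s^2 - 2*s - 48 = (s - 8)*(s + 6)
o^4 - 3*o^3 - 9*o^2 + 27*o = o*(o - 3)^2*(o + 3)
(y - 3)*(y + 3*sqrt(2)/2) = y^2 - 3*y + 3*sqrt(2)*y/2 - 9*sqrt(2)/2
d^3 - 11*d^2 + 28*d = d*(d - 7)*(d - 4)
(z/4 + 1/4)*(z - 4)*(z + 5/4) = z^3/4 - 7*z^2/16 - 31*z/16 - 5/4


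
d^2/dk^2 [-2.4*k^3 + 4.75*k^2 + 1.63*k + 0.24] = 9.5 - 14.4*k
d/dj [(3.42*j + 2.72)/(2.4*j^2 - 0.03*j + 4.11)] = (-8.208*j^2 - 13.056*j + 14.1378)/(5.76*j^4 - 0.144*j^3 + 19.7289*j^2 - 0.2466*j + 16.8921)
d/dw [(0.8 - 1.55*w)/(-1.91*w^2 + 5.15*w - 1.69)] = (-2.9605*w^2 + 3.056*w - 1.5005)/(3.6481*w^4 - 19.673*w^3 + 32.9783*w^2 - 17.407*w + 2.8561)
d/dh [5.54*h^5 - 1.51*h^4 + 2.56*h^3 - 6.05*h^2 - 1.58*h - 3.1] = 27.7*h^4 - 6.04*h^3 + 7.68*h^2 - 12.1*h - 1.58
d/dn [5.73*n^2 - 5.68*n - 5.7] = 11.46*n - 5.68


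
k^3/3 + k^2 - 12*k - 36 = (k/3 + 1)*(k - 6)*(k + 6)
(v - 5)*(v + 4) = v^2 - v - 20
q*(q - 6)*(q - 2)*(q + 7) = q^4 - q^3 - 44*q^2 + 84*q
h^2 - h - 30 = (h - 6)*(h + 5)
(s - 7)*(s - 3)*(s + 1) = s^3 - 9*s^2 + 11*s + 21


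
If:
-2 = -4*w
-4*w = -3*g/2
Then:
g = 4/3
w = 1/2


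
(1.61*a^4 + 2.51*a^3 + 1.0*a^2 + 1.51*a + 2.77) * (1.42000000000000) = 2.2862*a^4 + 3.5642*a^3 + 1.42*a^2 + 2.1442*a + 3.9334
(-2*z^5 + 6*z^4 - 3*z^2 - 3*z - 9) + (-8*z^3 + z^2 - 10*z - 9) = -2*z^5 + 6*z^4 - 8*z^3 - 2*z^2 - 13*z - 18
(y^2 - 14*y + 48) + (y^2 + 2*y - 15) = 2*y^2 - 12*y + 33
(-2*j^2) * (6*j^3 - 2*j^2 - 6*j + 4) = -12*j^5 + 4*j^4 + 12*j^3 - 8*j^2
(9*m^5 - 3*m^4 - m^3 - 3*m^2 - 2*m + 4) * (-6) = -54*m^5 + 18*m^4 + 6*m^3 + 18*m^2 + 12*m - 24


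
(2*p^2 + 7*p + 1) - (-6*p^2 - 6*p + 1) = 8*p^2 + 13*p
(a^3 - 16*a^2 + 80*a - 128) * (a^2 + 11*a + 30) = a^5 - 5*a^4 - 66*a^3 + 272*a^2 + 992*a - 3840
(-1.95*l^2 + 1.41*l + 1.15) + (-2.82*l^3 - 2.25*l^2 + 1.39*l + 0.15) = -2.82*l^3 - 4.2*l^2 + 2.8*l + 1.3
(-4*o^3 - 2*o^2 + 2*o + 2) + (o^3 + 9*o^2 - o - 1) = -3*o^3 + 7*o^2 + o + 1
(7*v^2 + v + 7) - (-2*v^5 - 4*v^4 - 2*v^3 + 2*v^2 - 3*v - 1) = 2*v^5 + 4*v^4 + 2*v^3 + 5*v^2 + 4*v + 8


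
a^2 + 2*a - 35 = (a - 5)*(a + 7)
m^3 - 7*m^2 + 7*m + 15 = (m - 5)*(m - 3)*(m + 1)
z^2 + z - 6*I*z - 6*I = (z + 1)*(z - 6*I)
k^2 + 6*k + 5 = (k + 1)*(k + 5)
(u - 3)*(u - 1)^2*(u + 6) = u^4 + u^3 - 23*u^2 + 39*u - 18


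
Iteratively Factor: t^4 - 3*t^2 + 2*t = (t - 1)*(t^3 + t^2 - 2*t) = (t - 1)^2*(t^2 + 2*t) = (t - 1)^2*(t + 2)*(t)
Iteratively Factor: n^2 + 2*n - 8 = (n + 4)*(n - 2)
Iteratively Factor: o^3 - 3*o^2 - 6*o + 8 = (o + 2)*(o^2 - 5*o + 4) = (o - 4)*(o + 2)*(o - 1)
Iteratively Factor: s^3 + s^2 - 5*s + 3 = (s - 1)*(s^2 + 2*s - 3) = (s - 1)^2*(s + 3)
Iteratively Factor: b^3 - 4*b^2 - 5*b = (b + 1)*(b^2 - 5*b) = (b - 5)*(b + 1)*(b)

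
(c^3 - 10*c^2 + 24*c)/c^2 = c - 10 + 24/c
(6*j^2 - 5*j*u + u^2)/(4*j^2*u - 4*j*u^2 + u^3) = (-3*j + u)/(u*(-2*j + u))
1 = 1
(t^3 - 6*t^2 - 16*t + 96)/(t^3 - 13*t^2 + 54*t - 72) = (t + 4)/(t - 3)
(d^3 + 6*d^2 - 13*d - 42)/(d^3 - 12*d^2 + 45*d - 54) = (d^2 + 9*d + 14)/(d^2 - 9*d + 18)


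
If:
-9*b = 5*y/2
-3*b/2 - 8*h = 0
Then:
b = -5*y/18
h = 5*y/96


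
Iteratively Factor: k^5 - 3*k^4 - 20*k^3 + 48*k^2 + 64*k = (k - 4)*(k^4 + k^3 - 16*k^2 - 16*k) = k*(k - 4)*(k^3 + k^2 - 16*k - 16) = k*(k - 4)^2*(k^2 + 5*k + 4) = k*(k - 4)^2*(k + 1)*(k + 4)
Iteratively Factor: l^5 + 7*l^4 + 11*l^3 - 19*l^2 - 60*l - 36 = (l + 3)*(l^4 + 4*l^3 - l^2 - 16*l - 12) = (l + 1)*(l + 3)*(l^3 + 3*l^2 - 4*l - 12) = (l + 1)*(l + 2)*(l + 3)*(l^2 + l - 6) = (l - 2)*(l + 1)*(l + 2)*(l + 3)*(l + 3)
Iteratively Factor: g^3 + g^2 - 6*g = (g)*(g^2 + g - 6) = g*(g - 2)*(g + 3)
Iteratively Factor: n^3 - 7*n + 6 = (n + 3)*(n^2 - 3*n + 2) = (n - 1)*(n + 3)*(n - 2)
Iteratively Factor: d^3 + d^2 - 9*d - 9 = (d + 1)*(d^2 - 9) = (d + 1)*(d + 3)*(d - 3)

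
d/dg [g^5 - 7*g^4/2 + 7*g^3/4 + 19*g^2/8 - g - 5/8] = 5*g^4 - 14*g^3 + 21*g^2/4 + 19*g/4 - 1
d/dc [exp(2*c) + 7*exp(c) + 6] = (2*exp(c) + 7)*exp(c)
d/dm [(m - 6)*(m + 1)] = 2*m - 5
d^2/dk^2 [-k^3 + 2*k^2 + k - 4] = 4 - 6*k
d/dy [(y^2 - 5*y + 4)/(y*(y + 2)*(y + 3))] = (-y^4 + 10*y^3 + 19*y^2 - 40*y - 24)/(y^2*(y^4 + 10*y^3 + 37*y^2 + 60*y + 36))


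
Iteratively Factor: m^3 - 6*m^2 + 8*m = (m - 2)*(m^2 - 4*m) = (m - 4)*(m - 2)*(m)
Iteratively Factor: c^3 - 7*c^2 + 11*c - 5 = (c - 5)*(c^2 - 2*c + 1) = (c - 5)*(c - 1)*(c - 1)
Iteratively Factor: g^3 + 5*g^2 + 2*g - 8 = (g + 2)*(g^2 + 3*g - 4) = (g + 2)*(g + 4)*(g - 1)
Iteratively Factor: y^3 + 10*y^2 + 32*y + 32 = (y + 4)*(y^2 + 6*y + 8) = (y + 2)*(y + 4)*(y + 4)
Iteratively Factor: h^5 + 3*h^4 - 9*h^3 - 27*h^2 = (h + 3)*(h^4 - 9*h^2) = (h - 3)*(h + 3)*(h^3 + 3*h^2) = (h - 3)*(h + 3)^2*(h^2) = h*(h - 3)*(h + 3)^2*(h)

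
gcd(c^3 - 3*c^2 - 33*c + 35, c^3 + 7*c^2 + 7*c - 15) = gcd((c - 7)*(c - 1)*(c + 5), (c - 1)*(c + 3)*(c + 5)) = c^2 + 4*c - 5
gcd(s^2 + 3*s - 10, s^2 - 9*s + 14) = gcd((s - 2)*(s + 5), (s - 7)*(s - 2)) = s - 2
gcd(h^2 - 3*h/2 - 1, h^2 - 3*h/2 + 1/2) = 1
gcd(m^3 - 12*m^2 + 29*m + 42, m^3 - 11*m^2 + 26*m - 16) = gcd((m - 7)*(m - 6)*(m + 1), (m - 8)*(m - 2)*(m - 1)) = 1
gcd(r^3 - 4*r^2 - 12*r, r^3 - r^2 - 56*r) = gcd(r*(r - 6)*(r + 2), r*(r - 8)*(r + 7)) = r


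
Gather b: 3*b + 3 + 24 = 3*b + 27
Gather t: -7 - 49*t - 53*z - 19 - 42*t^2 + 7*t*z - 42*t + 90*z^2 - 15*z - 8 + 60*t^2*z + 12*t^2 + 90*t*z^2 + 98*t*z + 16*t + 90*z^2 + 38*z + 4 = t^2*(60*z - 30) + t*(90*z^2 + 105*z - 75) + 180*z^2 - 30*z - 30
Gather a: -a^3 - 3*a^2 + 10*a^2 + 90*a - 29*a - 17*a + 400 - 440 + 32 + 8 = -a^3 + 7*a^2 + 44*a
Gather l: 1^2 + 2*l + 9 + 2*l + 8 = 4*l + 18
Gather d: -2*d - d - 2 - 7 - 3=-3*d - 12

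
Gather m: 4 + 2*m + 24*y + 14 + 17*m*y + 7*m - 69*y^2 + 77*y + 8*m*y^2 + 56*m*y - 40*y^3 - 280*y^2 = m*(8*y^2 + 73*y + 9) - 40*y^3 - 349*y^2 + 101*y + 18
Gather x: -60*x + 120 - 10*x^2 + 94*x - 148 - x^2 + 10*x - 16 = -11*x^2 + 44*x - 44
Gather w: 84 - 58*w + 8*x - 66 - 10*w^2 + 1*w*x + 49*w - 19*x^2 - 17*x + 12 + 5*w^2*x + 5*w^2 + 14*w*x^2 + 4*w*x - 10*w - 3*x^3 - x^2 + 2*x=w^2*(5*x - 5) + w*(14*x^2 + 5*x - 19) - 3*x^3 - 20*x^2 - 7*x + 30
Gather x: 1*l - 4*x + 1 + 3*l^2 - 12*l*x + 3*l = 3*l^2 + 4*l + x*(-12*l - 4) + 1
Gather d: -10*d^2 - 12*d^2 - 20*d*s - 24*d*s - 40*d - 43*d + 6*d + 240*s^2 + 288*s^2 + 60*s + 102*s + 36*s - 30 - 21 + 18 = -22*d^2 + d*(-44*s - 77) + 528*s^2 + 198*s - 33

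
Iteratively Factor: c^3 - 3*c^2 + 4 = (c - 2)*(c^2 - c - 2) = (c - 2)*(c + 1)*(c - 2)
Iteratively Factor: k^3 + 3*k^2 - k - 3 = (k - 1)*(k^2 + 4*k + 3) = (k - 1)*(k + 3)*(k + 1)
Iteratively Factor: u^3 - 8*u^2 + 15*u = (u)*(u^2 - 8*u + 15) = u*(u - 3)*(u - 5)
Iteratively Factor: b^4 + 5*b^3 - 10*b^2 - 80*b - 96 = (b - 4)*(b^3 + 9*b^2 + 26*b + 24) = (b - 4)*(b + 4)*(b^2 + 5*b + 6) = (b - 4)*(b + 2)*(b + 4)*(b + 3)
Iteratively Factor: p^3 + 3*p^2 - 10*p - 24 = (p + 2)*(p^2 + p - 12) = (p - 3)*(p + 2)*(p + 4)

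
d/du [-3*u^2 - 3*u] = -6*u - 3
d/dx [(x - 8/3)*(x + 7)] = 2*x + 13/3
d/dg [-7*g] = -7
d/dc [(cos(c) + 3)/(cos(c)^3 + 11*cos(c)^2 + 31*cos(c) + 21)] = 2*(cos(c) + 4)*sin(c)/((cos(c) + 1)^2*(cos(c) + 7)^2)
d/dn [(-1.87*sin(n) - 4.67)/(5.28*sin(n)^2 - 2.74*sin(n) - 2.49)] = (9.8736*sin(n)^2 + 49.3152*sin(n) - 8.1395)*cos(n)/(27.8784*sin(n)^4 - 28.9344*sin(n)^3 - 18.7868*sin(n)^2 + 13.6452*sin(n) + 6.2001)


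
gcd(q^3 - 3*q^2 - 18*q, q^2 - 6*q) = q^2 - 6*q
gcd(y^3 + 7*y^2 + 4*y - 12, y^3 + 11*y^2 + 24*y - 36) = y^2 + 5*y - 6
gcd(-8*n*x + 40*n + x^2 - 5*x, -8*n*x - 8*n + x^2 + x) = -8*n + x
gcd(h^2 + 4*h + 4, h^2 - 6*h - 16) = h + 2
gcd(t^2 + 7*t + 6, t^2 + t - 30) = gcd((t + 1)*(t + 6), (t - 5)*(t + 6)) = t + 6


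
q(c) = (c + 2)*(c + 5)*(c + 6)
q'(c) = (c + 2)*(c + 5) + (c + 2)*(c + 6) + (c + 5)*(c + 6)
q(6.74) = 1307.22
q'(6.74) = 363.52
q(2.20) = 247.97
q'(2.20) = 123.72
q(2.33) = 264.39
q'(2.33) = 128.87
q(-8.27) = -46.54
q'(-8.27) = 42.16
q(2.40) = 273.50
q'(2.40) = 131.68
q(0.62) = 97.48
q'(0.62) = 69.27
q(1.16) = 139.37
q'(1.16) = 86.20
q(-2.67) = -5.20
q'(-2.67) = 3.97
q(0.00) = 60.00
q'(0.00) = 52.00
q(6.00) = 1056.00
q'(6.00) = 316.00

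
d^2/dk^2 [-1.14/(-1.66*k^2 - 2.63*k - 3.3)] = (-6.282768*k^2 - 9.954024*k + 1.14*(3.32*k + 2.63)*(6.64*k + 5.26) - 12.48984)/(1.66*k^2 + 2.63*k + 3.3)^3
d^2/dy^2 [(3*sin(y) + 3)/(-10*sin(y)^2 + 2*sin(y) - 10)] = 3*(25*sin(y)^5 + 105*sin(y)^4 - 215*sin(y)^3 - 244*sin(y)^2 + 210*sin(y) + 38)/(2*(5*sin(y)^2 - sin(y) + 5)^3)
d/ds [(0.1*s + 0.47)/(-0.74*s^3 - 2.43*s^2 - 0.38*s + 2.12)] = (0.148*s^3 + 1.2864*s^2 + 2.2842*s + 0.3906)/(0.5476*s^6 + 3.5964*s^5 + 6.4673*s^4 - 1.2908*s^3 - 10.1588*s^2 - 1.6112*s + 4.4944)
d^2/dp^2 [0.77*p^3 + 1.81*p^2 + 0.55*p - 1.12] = 4.62*p + 3.62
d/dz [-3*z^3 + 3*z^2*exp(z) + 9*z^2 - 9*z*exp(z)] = 3*z^2*exp(z) - 9*z^2 - 3*z*exp(z) + 18*z - 9*exp(z)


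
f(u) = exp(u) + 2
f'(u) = exp(u)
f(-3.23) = 2.04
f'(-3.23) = 0.04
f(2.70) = 16.88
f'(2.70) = 14.88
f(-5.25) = 2.01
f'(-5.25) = 0.01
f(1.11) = 5.03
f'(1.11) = 3.03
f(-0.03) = 2.97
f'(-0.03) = 0.97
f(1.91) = 8.75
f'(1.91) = 6.75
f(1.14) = 5.13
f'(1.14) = 3.13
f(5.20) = 183.27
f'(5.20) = 181.27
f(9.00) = 8105.08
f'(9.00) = 8103.08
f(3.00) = 22.09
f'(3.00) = 20.09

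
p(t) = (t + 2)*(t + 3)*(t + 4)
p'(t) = (t + 2)*(t + 3) + (t + 2)*(t + 4) + (t + 3)*(t + 4) = 3*t^2 + 18*t + 26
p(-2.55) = -0.36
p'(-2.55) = -0.39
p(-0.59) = 11.59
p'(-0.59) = 16.42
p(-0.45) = 14.03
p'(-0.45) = 18.51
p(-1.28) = 3.37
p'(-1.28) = 7.88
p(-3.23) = 0.22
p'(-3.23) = -0.84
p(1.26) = 73.05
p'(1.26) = 53.44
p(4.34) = 388.11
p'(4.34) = 160.63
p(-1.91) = 0.21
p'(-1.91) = 2.56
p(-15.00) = -1716.00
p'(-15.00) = 431.00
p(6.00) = 720.00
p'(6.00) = 242.00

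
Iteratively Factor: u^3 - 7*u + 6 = (u - 1)*(u^2 + u - 6) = (u - 1)*(u + 3)*(u - 2)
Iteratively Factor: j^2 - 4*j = (j)*(j - 4)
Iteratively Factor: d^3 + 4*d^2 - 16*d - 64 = (d - 4)*(d^2 + 8*d + 16) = (d - 4)*(d + 4)*(d + 4)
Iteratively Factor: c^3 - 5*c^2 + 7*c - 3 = (c - 3)*(c^2 - 2*c + 1) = (c - 3)*(c - 1)*(c - 1)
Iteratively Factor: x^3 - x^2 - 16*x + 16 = (x - 4)*(x^2 + 3*x - 4) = (x - 4)*(x + 4)*(x - 1)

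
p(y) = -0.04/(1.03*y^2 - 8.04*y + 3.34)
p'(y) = -0.04*(8.04 - 2.06*y)/(1.03*y^2 - 8.04*y + 3.34)^2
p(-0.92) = -0.00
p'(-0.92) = -0.00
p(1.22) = 0.01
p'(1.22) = -0.01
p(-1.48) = -0.00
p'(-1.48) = -0.00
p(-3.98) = -0.00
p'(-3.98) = -0.00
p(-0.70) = -0.00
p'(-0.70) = -0.00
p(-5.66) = -0.00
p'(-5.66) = -0.00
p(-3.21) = -0.00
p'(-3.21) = -0.00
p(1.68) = 0.01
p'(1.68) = -0.00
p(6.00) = 0.01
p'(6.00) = 0.00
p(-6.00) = -0.00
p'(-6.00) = -0.00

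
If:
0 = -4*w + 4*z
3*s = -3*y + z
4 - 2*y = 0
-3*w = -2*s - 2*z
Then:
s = -6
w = -12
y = 2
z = -12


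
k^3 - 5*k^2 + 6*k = k*(k - 3)*(k - 2)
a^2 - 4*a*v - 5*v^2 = (a - 5*v)*(a + v)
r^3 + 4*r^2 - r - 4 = (r - 1)*(r + 1)*(r + 4)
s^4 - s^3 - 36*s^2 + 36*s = s*(s - 6)*(s - 1)*(s + 6)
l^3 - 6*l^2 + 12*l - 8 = (l - 2)^3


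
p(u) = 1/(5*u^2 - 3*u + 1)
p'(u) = (3 - 10*u)/(5*u^2 - 3*u + 1)^2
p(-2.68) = 0.02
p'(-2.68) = 0.01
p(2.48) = 0.04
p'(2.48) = -0.04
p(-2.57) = 0.02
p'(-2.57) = 0.02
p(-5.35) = 0.01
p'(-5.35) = 0.00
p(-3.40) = 0.01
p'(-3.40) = 0.01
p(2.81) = 0.03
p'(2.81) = -0.02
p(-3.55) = 0.01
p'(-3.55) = 0.01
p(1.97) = 0.07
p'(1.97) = -0.08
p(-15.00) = 0.00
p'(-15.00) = 0.00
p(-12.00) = 0.00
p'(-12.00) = 0.00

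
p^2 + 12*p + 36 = (p + 6)^2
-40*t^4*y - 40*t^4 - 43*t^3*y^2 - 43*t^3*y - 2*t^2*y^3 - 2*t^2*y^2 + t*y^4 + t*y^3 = (-8*t + y)*(t + y)*(5*t + y)*(t*y + t)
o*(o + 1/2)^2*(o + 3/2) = o^4 + 5*o^3/2 + 7*o^2/4 + 3*o/8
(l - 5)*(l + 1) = l^2 - 4*l - 5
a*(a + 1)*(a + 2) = a^3 + 3*a^2 + 2*a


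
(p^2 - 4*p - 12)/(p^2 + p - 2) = (p - 6)/(p - 1)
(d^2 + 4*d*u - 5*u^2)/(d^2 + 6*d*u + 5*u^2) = (d - u)/(d + u)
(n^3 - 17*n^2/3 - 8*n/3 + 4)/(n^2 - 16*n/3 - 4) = (3*n^2 + n - 2)/(3*n + 2)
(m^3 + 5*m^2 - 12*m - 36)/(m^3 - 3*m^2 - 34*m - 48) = (m^2 + 3*m - 18)/(m^2 - 5*m - 24)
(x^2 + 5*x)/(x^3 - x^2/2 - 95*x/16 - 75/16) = 16*x*(x + 5)/(16*x^3 - 8*x^2 - 95*x - 75)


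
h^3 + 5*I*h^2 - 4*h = h*(h + I)*(h + 4*I)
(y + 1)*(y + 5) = y^2 + 6*y + 5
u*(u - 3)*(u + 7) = u^3 + 4*u^2 - 21*u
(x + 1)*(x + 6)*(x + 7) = x^3 + 14*x^2 + 55*x + 42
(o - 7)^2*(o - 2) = o^3 - 16*o^2 + 77*o - 98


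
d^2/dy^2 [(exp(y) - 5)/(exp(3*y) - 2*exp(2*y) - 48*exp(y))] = (4*exp(5*y) - 51*exp(4*y) + 306*exp(3*y) + 304*exp(2*y) - 1440*exp(y) - 11520)*exp(-y)/(exp(6*y) - 6*exp(5*y) - 132*exp(4*y) + 568*exp(3*y) + 6336*exp(2*y) - 13824*exp(y) - 110592)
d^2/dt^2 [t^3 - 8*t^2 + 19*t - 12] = 6*t - 16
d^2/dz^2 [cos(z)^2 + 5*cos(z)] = -5*cos(z) - 2*cos(2*z)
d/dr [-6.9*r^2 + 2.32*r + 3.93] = 2.32 - 13.8*r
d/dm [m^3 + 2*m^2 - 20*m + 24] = 3*m^2 + 4*m - 20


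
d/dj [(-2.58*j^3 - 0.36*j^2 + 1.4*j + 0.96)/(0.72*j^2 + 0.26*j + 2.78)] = (-1.8576*j^4 - 1.3416*j^3 - 22.6188*j^2 - 3.384*j + 3.6424)/(0.5184*j^4 + 0.3744*j^3 + 4.0708*j^2 + 1.4456*j + 7.7284)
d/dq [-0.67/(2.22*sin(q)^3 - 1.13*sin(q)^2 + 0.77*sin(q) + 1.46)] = (4.4622*sin(q)^2 - 1.5142*sin(q) + 0.5159)*cos(q)/(2.22*sin(q)^3 - 1.13*sin(q)^2 + 0.77*sin(q) + 1.46)^2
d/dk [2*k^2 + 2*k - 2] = 4*k + 2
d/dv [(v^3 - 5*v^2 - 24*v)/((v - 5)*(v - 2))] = (v^4 - 14*v^3 + 89*v^2 - 100*v - 240)/(v^4 - 14*v^3 + 69*v^2 - 140*v + 100)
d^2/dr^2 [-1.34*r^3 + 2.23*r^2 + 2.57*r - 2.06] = 4.46 - 8.04*r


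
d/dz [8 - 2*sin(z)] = -2*cos(z)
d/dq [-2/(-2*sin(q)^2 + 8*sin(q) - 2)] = 2*(2 - sin(q))*cos(q)/(sin(q)^2 - 4*sin(q) + 1)^2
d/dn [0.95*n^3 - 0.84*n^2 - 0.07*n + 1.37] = 2.85*n^2 - 1.68*n - 0.07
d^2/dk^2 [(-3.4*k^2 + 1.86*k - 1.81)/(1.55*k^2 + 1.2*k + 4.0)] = (21.5853*k^3 + 100.38885*k^2 - 89.3916*k - 109.4248)/(3.723875*k^6 + 8.649*k^5 + 35.526*k^4 + 46.368*k^3 + 91.68*k^2 + 57.6*k + 64.0)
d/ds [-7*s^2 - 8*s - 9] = -14*s - 8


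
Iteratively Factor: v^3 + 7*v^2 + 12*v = (v + 3)*(v^2 + 4*v) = (v + 3)*(v + 4)*(v)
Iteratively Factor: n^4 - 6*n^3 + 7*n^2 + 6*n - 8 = (n - 4)*(n^3 - 2*n^2 - n + 2) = (n - 4)*(n - 2)*(n^2 - 1) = (n - 4)*(n - 2)*(n - 1)*(n + 1)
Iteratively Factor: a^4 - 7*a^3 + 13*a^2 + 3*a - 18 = (a - 2)*(a^3 - 5*a^2 + 3*a + 9) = (a - 2)*(a + 1)*(a^2 - 6*a + 9) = (a - 3)*(a - 2)*(a + 1)*(a - 3)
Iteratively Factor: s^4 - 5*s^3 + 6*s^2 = (s - 3)*(s^3 - 2*s^2) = s*(s - 3)*(s^2 - 2*s) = s*(s - 3)*(s - 2)*(s)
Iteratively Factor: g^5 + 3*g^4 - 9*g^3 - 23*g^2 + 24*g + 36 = (g + 3)*(g^4 - 9*g^2 + 4*g + 12) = (g + 1)*(g + 3)*(g^3 - g^2 - 8*g + 12) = (g + 1)*(g + 3)^2*(g^2 - 4*g + 4) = (g - 2)*(g + 1)*(g + 3)^2*(g - 2)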